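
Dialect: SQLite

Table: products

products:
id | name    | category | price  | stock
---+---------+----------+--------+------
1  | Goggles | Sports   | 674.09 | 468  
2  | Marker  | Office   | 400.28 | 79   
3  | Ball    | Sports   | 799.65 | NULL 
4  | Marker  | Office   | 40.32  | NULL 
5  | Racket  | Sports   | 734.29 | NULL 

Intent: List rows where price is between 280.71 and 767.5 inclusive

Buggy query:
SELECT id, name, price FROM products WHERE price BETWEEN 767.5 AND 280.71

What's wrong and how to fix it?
Bug: BETWEEN expects the lower bound first; with 767.5 AND 280.71 the range is empty

Fix: Write BETWEEN 280.71 AND 767.5

Corrected query:
SELECT id, name, price FROM products WHERE price BETWEEN 280.71 AND 767.5

Result:
id | name    | price 
---+---------+-------
1  | Goggles | 674.09
2  | Marker  | 400.28
5  | Racket  | 734.29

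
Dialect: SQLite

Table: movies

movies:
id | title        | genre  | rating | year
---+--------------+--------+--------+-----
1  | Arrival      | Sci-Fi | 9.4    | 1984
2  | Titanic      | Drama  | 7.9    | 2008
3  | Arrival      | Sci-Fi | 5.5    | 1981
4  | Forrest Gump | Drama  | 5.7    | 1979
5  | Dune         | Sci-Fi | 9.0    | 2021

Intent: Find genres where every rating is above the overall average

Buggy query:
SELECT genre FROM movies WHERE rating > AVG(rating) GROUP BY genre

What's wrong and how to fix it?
Bug: WHERE evaluates per row before aggregation, so AVG() is unavailable

Fix: Use a subquery for AVG and a HAVING MIN(...) filter so the condition holds for every row in the group

Corrected query:
SELECT genre FROM movies GROUP BY genre HAVING MIN(rating) > (SELECT AVG(rating) FROM movies)

Result:
(no rows)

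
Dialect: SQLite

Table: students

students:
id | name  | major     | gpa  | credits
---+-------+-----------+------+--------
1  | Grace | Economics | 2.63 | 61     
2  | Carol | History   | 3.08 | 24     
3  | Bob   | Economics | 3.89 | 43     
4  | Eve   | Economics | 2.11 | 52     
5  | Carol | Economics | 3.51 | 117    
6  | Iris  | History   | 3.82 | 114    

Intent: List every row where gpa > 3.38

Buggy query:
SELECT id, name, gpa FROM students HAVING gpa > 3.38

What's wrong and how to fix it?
Bug: HAVING filters the output of aggregation, but this query has no GROUP BY and no aggregate functions, so SQLite rejects it (HAVING clause on a non-aggregate query); the condition here is per row

Fix: Use WHERE for row-level filtering

Corrected query:
SELECT id, name, gpa FROM students WHERE gpa > 3.38

Result:
id | name  | gpa 
---+-------+-----
3  | Bob   | 3.89
5  | Carol | 3.51
6  | Iris  | 3.82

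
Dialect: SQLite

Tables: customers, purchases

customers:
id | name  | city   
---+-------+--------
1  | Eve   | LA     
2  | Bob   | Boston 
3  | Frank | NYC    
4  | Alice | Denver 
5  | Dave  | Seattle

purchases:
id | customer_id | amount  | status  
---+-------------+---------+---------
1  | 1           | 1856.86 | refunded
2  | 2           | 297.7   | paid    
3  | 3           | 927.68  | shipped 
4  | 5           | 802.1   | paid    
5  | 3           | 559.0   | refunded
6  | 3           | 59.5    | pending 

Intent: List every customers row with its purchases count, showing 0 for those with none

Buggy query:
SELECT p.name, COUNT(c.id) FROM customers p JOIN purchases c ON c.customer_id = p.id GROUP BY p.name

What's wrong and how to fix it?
Bug: An inner join excludes parents with zero children

Fix: Use LEFT JOIN so parents without children still appear (COUNT(c.id) gives 0)

Corrected query:
SELECT p.name, COUNT(c.id) FROM customers p LEFT JOIN purchases c ON c.customer_id = p.id GROUP BY p.name

Result:
name  | COUNT(c.id)
------+------------
Alice | 0          
Bob   | 1          
Dave  | 1          
Eve   | 1          
Frank | 3          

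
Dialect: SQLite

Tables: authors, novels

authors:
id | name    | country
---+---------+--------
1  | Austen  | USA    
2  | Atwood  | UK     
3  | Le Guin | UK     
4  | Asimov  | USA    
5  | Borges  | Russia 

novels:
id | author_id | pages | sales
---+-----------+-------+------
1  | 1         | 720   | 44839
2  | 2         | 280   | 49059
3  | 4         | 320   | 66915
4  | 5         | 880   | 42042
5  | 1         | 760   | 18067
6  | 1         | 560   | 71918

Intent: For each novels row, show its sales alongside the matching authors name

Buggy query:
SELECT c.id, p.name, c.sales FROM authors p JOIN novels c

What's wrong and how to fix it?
Bug: JOIN with no ON clause produces a cartesian product; every novels row pairs with every authors row

Fix: Specify the join condition linking the foreign key to the parent id

Corrected query:
SELECT c.id, p.name, c.sales FROM authors p JOIN novels c ON c.author_id = p.id

Result:
id | name   | sales
---+--------+------
1  | Austen | 44839
2  | Atwood | 49059
3  | Asimov | 66915
4  | Borges | 42042
5  | Austen | 18067
6  | Austen | 71918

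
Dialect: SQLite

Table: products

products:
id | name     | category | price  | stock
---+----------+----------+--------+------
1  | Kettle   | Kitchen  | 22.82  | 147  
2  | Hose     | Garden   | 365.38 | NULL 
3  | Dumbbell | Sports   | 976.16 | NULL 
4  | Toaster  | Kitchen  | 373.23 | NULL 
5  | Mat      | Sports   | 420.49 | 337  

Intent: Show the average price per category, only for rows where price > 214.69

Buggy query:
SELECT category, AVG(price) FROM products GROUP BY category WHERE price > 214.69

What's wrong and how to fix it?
Bug: WHERE cannot follow GROUP BY

Fix: Move the WHERE clause before GROUP BY

Corrected query:
SELECT category, AVG(price) FROM products WHERE price > 214.69 GROUP BY category

Result:
category | AVG(price)
---------+-----------
Garden   | 365.38    
Kitchen  | 373.23    
Sports   | 698.325   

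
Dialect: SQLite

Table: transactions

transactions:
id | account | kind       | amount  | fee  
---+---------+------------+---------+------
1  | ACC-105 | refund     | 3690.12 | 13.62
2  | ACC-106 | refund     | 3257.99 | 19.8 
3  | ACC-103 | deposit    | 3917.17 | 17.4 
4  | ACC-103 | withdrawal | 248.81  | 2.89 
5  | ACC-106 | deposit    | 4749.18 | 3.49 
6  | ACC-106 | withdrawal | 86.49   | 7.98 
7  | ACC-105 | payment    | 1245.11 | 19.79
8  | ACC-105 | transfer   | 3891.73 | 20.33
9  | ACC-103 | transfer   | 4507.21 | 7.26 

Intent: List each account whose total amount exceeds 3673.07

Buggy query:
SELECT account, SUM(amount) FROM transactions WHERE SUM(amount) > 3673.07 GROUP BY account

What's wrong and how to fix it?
Bug: SUM(amount) is an aggregate, but WHERE filters rows before aggregation

Fix: Move the aggregate condition to a HAVING clause

Corrected query:
SELECT account, SUM(amount) FROM transactions GROUP BY account HAVING SUM(amount) > 3673.07

Result:
account | SUM(amount)
--------+------------
ACC-103 | 8673.19    
ACC-105 | 8826.96    
ACC-106 | 8093.66    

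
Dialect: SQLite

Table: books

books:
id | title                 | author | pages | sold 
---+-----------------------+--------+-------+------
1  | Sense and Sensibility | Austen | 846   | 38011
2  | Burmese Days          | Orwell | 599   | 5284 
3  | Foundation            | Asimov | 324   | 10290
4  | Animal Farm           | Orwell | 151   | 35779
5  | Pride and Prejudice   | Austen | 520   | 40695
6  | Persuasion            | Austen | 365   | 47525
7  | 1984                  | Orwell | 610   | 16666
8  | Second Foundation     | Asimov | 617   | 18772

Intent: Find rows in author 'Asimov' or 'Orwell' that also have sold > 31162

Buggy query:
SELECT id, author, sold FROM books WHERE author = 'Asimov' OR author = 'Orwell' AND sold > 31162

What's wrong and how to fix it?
Bug: Without parentheses, AND is evaluated before OR, so the sold filter only applies to the 'Orwell' branch

Fix: Group the OR with parentheses (or use IN), then AND the threshold

Corrected query:
SELECT id, author, sold FROM books WHERE (author = 'Asimov' OR author = 'Orwell') AND sold > 31162

Result:
id | author | sold 
---+--------+------
4  | Orwell | 35779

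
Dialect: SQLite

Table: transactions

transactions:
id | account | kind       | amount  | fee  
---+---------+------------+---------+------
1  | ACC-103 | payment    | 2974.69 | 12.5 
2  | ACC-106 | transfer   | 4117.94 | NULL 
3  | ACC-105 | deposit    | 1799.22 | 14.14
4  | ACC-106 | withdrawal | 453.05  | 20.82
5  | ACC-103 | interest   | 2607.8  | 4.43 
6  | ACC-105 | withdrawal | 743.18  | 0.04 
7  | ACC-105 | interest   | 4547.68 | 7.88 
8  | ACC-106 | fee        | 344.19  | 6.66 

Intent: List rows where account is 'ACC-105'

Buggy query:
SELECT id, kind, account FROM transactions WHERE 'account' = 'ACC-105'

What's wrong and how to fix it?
Bug: Single quotes denote string literals in SQL; the column name is being compared as a constant string

Fix: Reference the column as account without single quotes

Corrected query:
SELECT id, kind, account FROM transactions WHERE account = 'ACC-105'

Result:
id | kind       | account
---+------------+--------
3  | deposit    | ACC-105
6  | withdrawal | ACC-105
7  | interest   | ACC-105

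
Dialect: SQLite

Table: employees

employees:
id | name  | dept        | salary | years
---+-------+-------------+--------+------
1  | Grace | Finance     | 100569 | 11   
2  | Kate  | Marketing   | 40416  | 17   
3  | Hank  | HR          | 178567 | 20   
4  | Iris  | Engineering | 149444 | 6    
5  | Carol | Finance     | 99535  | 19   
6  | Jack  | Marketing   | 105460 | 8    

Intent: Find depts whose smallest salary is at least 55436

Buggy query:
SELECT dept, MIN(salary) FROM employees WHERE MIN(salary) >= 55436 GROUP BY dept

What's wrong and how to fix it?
Bug: Aggregates like MIN are computed per group after WHERE runs

Fix: Use HAVING for the per-group MIN condition

Corrected query:
SELECT dept, MIN(salary) FROM employees GROUP BY dept HAVING MIN(salary) >= 55436

Result:
dept        | MIN(salary)
------------+------------
Engineering | 149444     
Finance     | 99535      
HR          | 178567     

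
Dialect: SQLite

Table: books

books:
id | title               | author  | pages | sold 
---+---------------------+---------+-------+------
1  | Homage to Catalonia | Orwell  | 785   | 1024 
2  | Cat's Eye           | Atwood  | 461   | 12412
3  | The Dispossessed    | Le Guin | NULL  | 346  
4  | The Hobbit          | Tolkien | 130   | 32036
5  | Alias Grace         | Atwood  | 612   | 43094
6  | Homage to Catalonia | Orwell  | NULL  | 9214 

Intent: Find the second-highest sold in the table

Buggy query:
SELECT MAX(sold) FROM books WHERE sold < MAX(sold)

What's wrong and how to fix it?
Bug: MAX(sold) on the right of the comparison is an aggregate-in-WHERE error

Fix: Compute the overall MAX in a subquery, then take MAX of rows below it

Corrected query:
SELECT MAX(sold) FROM books WHERE sold < (SELECT MAX(sold) FROM books)

Result:
MAX(sold)
---------
32036    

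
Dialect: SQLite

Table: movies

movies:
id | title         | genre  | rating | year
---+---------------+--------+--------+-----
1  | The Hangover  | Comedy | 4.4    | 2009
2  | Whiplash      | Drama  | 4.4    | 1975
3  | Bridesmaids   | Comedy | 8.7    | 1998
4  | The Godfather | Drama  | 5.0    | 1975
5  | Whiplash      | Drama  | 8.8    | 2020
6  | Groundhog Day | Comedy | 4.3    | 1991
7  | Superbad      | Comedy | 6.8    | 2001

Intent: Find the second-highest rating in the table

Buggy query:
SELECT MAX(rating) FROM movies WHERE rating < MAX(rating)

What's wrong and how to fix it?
Bug: The inner MAX is an aggregate inside WHERE, which is not allowed

Fix: Put the inner MAX in a scalar subquery

Corrected query:
SELECT MAX(rating) FROM movies WHERE rating < (SELECT MAX(rating) FROM movies)

Result:
MAX(rating)
-----------
8.7        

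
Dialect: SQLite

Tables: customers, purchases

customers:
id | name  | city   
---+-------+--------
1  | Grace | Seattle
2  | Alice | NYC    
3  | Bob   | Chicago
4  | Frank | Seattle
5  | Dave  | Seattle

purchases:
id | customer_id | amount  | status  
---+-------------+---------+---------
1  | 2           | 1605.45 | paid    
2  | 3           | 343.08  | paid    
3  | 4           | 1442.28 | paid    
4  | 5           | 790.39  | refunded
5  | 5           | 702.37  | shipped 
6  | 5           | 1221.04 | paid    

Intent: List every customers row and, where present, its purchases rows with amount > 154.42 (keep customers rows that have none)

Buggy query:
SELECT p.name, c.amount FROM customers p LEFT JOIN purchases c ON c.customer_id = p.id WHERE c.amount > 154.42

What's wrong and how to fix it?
Bug: A WHERE condition on the right-hand table after LEFT JOIN drops unmatched parents

Fix: Move the right-table condition into the ON clause so unmatched parents are kept

Corrected query:
SELECT p.name, c.amount FROM customers p LEFT JOIN purchases c ON c.customer_id = p.id AND c.amount > 154.42

Result:
name  | amount 
------+--------
Grace | NULL   
Alice | 1605.45
Bob   | 343.08 
Frank | 1442.28
Dave  | 702.37 
Dave  | 790.39 
Dave  | 1221.04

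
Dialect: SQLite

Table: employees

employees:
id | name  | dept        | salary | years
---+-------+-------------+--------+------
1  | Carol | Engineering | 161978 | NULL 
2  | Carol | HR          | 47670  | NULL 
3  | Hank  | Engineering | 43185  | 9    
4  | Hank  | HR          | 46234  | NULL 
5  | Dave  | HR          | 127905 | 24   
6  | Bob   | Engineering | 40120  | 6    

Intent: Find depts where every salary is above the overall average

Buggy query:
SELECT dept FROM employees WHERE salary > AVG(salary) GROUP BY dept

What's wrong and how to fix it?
Bug: AVG() is an aggregate; it can't sit directly in WHERE

Fix: Compute the overall average in a scalar subquery and compare each group's MIN against it in HAVING

Corrected query:
SELECT dept FROM employees GROUP BY dept HAVING MIN(salary) > (SELECT AVG(salary) FROM employees)

Result:
(no rows)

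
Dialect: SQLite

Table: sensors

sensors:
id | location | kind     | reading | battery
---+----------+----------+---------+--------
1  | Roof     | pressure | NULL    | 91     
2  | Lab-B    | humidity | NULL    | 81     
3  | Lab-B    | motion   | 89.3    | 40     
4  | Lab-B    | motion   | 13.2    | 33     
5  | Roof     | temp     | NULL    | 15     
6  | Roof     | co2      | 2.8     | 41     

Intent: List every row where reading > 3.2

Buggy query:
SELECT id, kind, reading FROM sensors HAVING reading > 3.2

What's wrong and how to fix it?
Bug: This is a non-aggregate query (no GROUP BY, no aggregates), so in SQLite the HAVING clause is invalid here; a row-level condition belongs in WHERE

Fix: Use WHERE for row-level filtering

Corrected query:
SELECT id, kind, reading FROM sensors WHERE reading > 3.2

Result:
id | kind   | reading
---+--------+--------
3  | motion | 89.3   
4  | motion | 13.2   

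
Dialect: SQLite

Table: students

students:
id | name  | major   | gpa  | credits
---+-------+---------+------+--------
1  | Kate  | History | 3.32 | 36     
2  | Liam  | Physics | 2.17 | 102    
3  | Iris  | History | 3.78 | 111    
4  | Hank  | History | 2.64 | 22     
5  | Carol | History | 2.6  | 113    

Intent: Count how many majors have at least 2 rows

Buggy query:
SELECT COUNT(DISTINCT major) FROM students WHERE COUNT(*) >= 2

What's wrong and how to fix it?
Bug: COUNT(*) cannot appear in WHERE; the per-group count doesn't exist yet

Fix: Group first with HAVING COUNT(*) >= 2, then COUNT the resulting groups

Corrected query:
SELECT COUNT(*) FROM (SELECT major FROM students GROUP BY major HAVING COUNT(*) >= 2)

Result:
COUNT(*)
--------
1       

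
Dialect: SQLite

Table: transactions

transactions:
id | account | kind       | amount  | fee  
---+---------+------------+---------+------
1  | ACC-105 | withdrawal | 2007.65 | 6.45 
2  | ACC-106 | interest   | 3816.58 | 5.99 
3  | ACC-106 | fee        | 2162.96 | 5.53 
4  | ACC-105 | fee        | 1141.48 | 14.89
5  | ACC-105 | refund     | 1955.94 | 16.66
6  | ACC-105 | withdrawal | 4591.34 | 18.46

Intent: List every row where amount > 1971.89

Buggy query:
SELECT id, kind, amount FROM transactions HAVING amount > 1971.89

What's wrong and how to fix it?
Bug: This is a non-aggregate query (no GROUP BY, no aggregates), so in SQLite the HAVING clause is invalid here; a row-level condition belongs in WHERE

Fix: Use WHERE for row-level filtering

Corrected query:
SELECT id, kind, amount FROM transactions WHERE amount > 1971.89

Result:
id | kind       | amount 
---+------------+--------
1  | withdrawal | 2007.65
2  | interest   | 3816.58
3  | fee        | 2162.96
6  | withdrawal | 4591.34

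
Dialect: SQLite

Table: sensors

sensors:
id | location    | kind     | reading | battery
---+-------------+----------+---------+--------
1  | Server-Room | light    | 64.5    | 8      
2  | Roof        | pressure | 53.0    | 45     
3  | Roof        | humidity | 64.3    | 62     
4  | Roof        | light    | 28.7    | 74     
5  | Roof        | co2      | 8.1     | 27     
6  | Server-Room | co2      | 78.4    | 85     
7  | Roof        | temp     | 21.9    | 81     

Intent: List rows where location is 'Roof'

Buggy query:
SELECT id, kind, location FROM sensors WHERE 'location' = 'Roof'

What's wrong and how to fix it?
Bug: 'location' in single quotes is a string literal, not the column; the comparison is literal-vs-literal and never true

Fix: Reference the column as location without single quotes

Corrected query:
SELECT id, kind, location FROM sensors WHERE location = 'Roof'

Result:
id | kind     | location
---+----------+---------
2  | pressure | Roof    
3  | humidity | Roof    
4  | light    | Roof    
5  | co2      | Roof    
7  | temp     | Roof    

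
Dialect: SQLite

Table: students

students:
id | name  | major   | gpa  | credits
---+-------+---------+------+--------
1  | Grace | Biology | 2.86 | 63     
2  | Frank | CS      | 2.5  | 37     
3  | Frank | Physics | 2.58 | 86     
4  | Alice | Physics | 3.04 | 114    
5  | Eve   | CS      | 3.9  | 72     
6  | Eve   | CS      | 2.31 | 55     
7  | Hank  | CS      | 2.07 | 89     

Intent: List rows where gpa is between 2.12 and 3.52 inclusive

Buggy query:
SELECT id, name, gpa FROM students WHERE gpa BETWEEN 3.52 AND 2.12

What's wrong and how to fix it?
Bug: The bounds are reversed; BETWEEN a AND b requires a <= b to match anything

Fix: Swap the bounds so the smaller value comes first

Corrected query:
SELECT id, name, gpa FROM students WHERE gpa BETWEEN 2.12 AND 3.52

Result:
id | name  | gpa 
---+-------+-----
1  | Grace | 2.86
2  | Frank | 2.5 
3  | Frank | 2.58
4  | Alice | 3.04
6  | Eve   | 2.31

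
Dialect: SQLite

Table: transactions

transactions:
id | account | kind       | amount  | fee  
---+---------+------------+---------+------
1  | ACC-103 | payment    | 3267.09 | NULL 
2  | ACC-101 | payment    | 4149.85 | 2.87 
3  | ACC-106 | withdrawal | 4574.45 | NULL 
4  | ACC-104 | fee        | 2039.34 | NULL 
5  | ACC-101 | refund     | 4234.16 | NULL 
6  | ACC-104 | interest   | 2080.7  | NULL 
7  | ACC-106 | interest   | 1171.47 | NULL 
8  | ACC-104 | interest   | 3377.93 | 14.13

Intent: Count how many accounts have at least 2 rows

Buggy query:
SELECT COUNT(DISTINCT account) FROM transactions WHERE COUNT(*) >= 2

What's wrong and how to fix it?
Bug: WHERE filters individual rows, not groups, so a group-level COUNT is invalid there

Fix: Use a subquery that GROUPs and filters with HAVING, then count its rows

Corrected query:
SELECT COUNT(*) FROM (SELECT account FROM transactions GROUP BY account HAVING COUNT(*) >= 2)

Result:
COUNT(*)
--------
3       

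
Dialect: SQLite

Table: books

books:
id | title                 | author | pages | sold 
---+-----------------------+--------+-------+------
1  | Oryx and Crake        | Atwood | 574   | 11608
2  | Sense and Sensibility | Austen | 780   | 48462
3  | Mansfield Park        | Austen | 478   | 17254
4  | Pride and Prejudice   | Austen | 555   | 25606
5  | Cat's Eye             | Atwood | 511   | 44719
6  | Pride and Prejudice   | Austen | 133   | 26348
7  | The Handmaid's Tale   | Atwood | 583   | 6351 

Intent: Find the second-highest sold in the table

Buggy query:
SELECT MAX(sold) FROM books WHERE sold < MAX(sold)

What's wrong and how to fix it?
Bug: MAX(sold) on the right of the comparison is an aggregate-in-WHERE error

Fix: Put the inner MAX in a scalar subquery

Corrected query:
SELECT MAX(sold) FROM books WHERE sold < (SELECT MAX(sold) FROM books)

Result:
MAX(sold)
---------
44719    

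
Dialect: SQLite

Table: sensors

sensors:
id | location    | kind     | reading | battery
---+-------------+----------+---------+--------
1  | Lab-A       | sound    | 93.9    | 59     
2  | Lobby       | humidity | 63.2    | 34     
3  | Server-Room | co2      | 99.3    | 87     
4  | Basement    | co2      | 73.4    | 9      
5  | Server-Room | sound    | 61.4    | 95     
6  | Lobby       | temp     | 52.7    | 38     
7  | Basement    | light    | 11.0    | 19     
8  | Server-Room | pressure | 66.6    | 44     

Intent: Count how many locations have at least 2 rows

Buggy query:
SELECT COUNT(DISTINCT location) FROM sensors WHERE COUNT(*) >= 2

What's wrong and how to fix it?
Bug: WHERE filters individual rows, not groups, so a group-level COUNT is invalid there

Fix: Use a subquery that GROUPs and filters with HAVING, then count its rows

Corrected query:
SELECT COUNT(*) FROM (SELECT location FROM sensors GROUP BY location HAVING COUNT(*) >= 2)

Result:
COUNT(*)
--------
3       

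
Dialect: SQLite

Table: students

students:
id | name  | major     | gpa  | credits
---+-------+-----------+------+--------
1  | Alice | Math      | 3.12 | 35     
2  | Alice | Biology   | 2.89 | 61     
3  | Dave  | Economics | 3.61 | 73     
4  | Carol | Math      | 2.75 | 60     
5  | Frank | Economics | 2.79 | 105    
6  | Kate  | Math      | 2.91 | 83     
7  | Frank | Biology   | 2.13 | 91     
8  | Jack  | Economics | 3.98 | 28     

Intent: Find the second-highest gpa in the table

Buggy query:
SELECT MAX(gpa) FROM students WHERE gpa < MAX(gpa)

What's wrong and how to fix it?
Bug: MAX(gpa) on the right of the comparison is an aggregate-in-WHERE error

Fix: Compute the overall MAX in a subquery, then take MAX of rows below it

Corrected query:
SELECT MAX(gpa) FROM students WHERE gpa < (SELECT MAX(gpa) FROM students)

Result:
MAX(gpa)
--------
3.61    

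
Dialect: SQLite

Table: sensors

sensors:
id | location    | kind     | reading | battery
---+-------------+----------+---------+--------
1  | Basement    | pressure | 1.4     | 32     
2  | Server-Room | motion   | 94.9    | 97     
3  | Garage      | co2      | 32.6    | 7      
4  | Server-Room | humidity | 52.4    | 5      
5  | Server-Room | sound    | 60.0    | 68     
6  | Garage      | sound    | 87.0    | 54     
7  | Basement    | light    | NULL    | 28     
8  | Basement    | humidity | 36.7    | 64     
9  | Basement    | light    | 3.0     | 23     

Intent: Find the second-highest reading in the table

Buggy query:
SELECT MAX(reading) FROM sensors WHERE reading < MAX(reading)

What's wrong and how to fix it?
Bug: The inner MAX is an aggregate inside WHERE, which is not allowed

Fix: Compute the overall MAX in a subquery, then take MAX of rows below it

Corrected query:
SELECT MAX(reading) FROM sensors WHERE reading < (SELECT MAX(reading) FROM sensors)

Result:
MAX(reading)
------------
87          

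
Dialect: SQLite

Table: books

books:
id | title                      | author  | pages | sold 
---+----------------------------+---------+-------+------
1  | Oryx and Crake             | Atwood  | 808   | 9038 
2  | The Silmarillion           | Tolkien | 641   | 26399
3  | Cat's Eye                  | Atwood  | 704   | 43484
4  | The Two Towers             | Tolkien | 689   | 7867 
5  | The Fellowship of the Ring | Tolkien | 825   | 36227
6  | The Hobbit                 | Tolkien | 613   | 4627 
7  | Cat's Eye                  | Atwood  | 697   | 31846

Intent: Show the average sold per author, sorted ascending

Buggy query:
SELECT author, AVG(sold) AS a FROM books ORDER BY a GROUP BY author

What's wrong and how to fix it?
Bug: GROUP BY must precede ORDER BY

Fix: Reorder: SELECT … FROM … GROUP BY … ORDER BY …

Corrected query:
SELECT author, AVG(sold) AS a FROM books GROUP BY author ORDER BY a

Result:
author  | a           
--------+-------------
Tolkien | 18780       
Atwood  | 28122.666667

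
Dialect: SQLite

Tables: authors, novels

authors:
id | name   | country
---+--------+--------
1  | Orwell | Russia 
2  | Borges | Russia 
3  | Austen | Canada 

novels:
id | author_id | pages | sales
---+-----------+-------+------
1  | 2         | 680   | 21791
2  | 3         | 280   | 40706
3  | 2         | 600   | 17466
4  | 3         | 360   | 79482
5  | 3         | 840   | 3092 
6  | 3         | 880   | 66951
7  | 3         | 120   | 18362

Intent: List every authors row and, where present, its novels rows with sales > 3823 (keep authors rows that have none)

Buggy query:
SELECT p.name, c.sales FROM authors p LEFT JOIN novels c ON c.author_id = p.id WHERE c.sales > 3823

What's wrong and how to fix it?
Bug: Filtering c.sales in WHERE discards the NULL rows produced by LEFT JOIN, turning it into an inner join

Fix: Move the right-table condition into the ON clause so unmatched parents are kept

Corrected query:
SELECT p.name, c.sales FROM authors p LEFT JOIN novels c ON c.author_id = p.id AND c.sales > 3823

Result:
name   | sales
-------+------
Orwell | NULL 
Borges | 17466
Borges | 21791
Austen | 18362
Austen | 40706
Austen | 66951
Austen | 79482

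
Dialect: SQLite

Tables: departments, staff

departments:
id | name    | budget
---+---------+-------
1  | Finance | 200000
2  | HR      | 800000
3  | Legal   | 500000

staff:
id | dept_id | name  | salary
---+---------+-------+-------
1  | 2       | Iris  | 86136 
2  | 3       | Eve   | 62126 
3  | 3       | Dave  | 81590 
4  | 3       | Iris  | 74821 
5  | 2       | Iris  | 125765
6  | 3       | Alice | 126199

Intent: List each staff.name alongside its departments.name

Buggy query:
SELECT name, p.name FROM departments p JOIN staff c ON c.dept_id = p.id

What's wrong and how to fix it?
Bug: 'name' exists in both joined tables, so the database can't tell which one is meant

Fix: Prefix ambiguous columns with the table alias

Corrected query:
SELECT c.name, p.name FROM departments p JOIN staff c ON c.dept_id = p.id

Result:
name  | name 
------+------
Iris  | HR   
Eve   | Legal
Dave  | Legal
Iris  | Legal
Iris  | HR   
Alice | Legal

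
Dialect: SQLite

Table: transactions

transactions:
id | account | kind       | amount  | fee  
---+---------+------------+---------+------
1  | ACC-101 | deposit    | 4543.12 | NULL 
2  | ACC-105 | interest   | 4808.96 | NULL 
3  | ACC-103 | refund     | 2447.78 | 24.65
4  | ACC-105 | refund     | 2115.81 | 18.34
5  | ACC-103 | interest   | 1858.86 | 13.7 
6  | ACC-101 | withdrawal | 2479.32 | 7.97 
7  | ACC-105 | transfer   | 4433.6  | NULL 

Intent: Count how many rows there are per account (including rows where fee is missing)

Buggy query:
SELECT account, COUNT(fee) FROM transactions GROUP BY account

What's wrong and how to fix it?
Bug: COUNT(fee) skips NULLs, so groups with missing fee are undercounted

Fix: Replace COUNT(fee) with COUNT(*)

Corrected query:
SELECT account, COUNT(*) FROM transactions GROUP BY account

Result:
account | COUNT(*)
--------+---------
ACC-101 | 2       
ACC-103 | 2       
ACC-105 | 3       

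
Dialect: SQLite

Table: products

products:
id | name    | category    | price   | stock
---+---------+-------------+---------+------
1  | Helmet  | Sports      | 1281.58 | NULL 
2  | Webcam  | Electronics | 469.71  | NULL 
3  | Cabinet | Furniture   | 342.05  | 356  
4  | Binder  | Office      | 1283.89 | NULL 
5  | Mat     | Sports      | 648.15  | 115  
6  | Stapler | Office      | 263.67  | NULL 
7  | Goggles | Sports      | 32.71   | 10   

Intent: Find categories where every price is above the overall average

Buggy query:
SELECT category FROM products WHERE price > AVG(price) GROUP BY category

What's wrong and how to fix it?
Bug: AVG() is an aggregate; it can't sit directly in WHERE

Fix: Use a subquery for AVG and a HAVING MIN(...) filter so the condition holds for every row in the group

Corrected query:
SELECT category FROM products GROUP BY category HAVING MIN(price) > (SELECT AVG(price) FROM products)

Result:
(no rows)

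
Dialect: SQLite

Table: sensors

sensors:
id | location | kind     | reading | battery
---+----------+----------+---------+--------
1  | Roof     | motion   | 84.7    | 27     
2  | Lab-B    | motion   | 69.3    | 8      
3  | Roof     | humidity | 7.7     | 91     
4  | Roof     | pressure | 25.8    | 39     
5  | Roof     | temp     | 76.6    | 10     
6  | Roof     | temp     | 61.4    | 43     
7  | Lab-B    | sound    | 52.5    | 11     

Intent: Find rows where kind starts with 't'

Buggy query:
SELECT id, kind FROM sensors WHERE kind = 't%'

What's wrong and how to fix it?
Bug: '=' compares the literal string including the % character; pattern matching needs LIKE

Fix: Use LIKE for wildcard pattern matching

Corrected query:
SELECT id, kind FROM sensors WHERE kind LIKE 't%'

Result:
id | kind
---+-----
5  | temp
6  | temp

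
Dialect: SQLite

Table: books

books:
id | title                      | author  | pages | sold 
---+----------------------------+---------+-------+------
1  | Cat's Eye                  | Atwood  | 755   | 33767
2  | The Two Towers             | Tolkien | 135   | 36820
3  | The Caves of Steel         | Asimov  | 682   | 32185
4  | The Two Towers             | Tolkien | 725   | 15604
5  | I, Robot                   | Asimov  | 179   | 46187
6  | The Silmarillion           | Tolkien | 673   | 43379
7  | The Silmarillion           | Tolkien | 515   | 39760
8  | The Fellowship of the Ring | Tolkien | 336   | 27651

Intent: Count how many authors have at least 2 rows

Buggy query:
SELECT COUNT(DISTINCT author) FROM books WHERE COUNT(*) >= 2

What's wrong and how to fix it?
Bug: COUNT(*) cannot appear in WHERE; the per-group count doesn't exist yet

Fix: Use a subquery that GROUPs and filters with HAVING, then count its rows

Corrected query:
SELECT COUNT(*) FROM (SELECT author FROM books GROUP BY author HAVING COUNT(*) >= 2)

Result:
COUNT(*)
--------
2       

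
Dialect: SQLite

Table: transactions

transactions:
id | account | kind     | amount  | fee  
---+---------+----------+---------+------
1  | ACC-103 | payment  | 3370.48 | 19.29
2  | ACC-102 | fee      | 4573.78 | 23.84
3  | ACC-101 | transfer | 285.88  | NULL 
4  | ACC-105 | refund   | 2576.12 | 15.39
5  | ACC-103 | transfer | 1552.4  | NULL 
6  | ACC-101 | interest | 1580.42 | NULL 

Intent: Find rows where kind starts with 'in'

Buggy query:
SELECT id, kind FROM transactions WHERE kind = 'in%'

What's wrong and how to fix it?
Bug: '=' compares the literal string including the % character; pattern matching needs LIKE

Fix: Replace '=' with LIKE so 'in%' is treated as a pattern

Corrected query:
SELECT id, kind FROM transactions WHERE kind LIKE 'in%'

Result:
id | kind    
---+---------
6  | interest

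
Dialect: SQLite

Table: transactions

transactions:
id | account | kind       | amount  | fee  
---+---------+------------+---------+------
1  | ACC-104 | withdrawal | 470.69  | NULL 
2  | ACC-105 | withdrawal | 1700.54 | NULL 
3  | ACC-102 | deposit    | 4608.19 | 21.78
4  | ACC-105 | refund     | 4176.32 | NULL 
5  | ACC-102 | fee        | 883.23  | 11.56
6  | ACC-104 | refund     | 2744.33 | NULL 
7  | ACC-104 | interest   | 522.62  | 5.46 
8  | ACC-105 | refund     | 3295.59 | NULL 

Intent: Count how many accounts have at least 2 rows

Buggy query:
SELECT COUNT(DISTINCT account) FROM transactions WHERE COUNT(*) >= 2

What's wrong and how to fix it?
Bug: WHERE filters individual rows, not groups, so a group-level COUNT is invalid there

Fix: Use a subquery that GROUPs and filters with HAVING, then count its rows

Corrected query:
SELECT COUNT(*) FROM (SELECT account FROM transactions GROUP BY account HAVING COUNT(*) >= 2)

Result:
COUNT(*)
--------
3       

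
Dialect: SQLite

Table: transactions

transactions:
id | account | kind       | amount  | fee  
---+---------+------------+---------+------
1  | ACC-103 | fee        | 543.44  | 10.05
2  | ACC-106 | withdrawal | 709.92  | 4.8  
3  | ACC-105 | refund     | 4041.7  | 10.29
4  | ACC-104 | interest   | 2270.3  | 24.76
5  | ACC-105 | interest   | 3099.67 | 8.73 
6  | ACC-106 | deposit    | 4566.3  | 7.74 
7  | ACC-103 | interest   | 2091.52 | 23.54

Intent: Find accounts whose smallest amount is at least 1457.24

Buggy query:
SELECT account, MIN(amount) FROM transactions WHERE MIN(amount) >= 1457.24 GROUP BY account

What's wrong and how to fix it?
Bug: Aggregates like MIN are computed per group after WHERE runs

Fix: Use HAVING for the per-group MIN condition

Corrected query:
SELECT account, MIN(amount) FROM transactions GROUP BY account HAVING MIN(amount) >= 1457.24

Result:
account | MIN(amount)
--------+------------
ACC-104 | 2270.3     
ACC-105 | 3099.67    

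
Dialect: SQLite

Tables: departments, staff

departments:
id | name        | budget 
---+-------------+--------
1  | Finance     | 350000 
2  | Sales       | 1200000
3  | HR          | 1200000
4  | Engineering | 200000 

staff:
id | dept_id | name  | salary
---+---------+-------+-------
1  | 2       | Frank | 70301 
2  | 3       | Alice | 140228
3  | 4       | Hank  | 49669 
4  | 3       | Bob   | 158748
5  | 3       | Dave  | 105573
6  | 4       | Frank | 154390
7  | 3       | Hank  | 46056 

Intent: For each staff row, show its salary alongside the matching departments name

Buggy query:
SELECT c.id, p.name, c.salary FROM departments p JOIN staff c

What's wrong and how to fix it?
Bug: Missing join condition: each staff row is matched to all departments rows instead of just its own

Fix: Specify the join condition linking the foreign key to the parent id

Corrected query:
SELECT c.id, p.name, c.salary FROM departments p JOIN staff c ON c.dept_id = p.id

Result:
id | name        | salary
---+-------------+-------
1  | Sales       | 70301 
2  | HR          | 140228
3  | Engineering | 49669 
4  | HR          | 158748
5  | HR          | 105573
6  | Engineering | 154390
7  | HR          | 46056 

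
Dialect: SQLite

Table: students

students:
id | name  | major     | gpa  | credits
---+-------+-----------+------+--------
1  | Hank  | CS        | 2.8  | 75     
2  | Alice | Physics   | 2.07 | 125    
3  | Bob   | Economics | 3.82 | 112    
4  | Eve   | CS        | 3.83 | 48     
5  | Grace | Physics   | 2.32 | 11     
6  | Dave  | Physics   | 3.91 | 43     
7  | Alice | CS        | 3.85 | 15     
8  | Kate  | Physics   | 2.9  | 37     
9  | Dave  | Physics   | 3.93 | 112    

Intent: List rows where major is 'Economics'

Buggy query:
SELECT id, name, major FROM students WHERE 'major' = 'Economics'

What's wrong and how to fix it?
Bug: 'major' in single quotes is a string literal, not the column; the comparison is literal-vs-literal and never true

Fix: Reference the column as major without single quotes

Corrected query:
SELECT id, name, major FROM students WHERE major = 'Economics'

Result:
id | name | major    
---+------+----------
3  | Bob  | Economics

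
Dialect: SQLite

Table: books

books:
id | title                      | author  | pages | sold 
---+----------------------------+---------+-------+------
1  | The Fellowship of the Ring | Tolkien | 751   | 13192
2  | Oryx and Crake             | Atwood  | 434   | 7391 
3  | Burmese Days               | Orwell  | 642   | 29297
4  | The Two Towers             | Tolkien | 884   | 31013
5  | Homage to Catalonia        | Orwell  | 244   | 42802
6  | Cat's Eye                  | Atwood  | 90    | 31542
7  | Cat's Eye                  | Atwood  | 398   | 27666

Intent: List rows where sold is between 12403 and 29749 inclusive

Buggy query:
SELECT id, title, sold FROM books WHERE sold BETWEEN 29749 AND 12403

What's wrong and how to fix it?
Bug: The bounds are reversed; BETWEEN a AND b requires a <= b to match anything

Fix: Swap the bounds so the smaller value comes first

Corrected query:
SELECT id, title, sold FROM books WHERE sold BETWEEN 12403 AND 29749

Result:
id | title                      | sold 
---+----------------------------+------
1  | The Fellowship of the Ring | 13192
3  | Burmese Days               | 29297
7  | Cat's Eye                  | 27666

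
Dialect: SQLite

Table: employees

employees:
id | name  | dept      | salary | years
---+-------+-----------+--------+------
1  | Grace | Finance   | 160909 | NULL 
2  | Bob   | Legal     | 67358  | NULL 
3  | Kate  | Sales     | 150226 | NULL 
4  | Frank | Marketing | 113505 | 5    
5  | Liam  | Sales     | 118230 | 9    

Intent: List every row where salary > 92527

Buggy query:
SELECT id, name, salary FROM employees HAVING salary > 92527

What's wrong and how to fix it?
Bug: HAVING filters the output of aggregation, but this query has no GROUP BY and no aggregate functions, so SQLite rejects it (HAVING clause on a non-aggregate query); the condition here is per row

Fix: Replace HAVING with WHERE since the condition applies to individual rows

Corrected query:
SELECT id, name, salary FROM employees WHERE salary > 92527

Result:
id | name  | salary
---+-------+-------
1  | Grace | 160909
3  | Kate  | 150226
4  | Frank | 113505
5  | Liam  | 118230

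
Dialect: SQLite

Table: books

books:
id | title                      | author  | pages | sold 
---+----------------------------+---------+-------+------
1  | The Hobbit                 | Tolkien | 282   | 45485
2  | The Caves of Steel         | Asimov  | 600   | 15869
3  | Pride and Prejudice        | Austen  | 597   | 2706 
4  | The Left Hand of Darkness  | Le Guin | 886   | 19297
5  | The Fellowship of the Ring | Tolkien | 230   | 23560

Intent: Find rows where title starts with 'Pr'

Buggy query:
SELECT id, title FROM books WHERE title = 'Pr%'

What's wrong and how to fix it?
Bug: '=' compares the literal string including the % character; pattern matching needs LIKE

Fix: Replace '=' with LIKE so 'Pr%' is treated as a pattern

Corrected query:
SELECT id, title FROM books WHERE title LIKE 'Pr%'

Result:
id | title              
---+--------------------
3  | Pride and Prejudice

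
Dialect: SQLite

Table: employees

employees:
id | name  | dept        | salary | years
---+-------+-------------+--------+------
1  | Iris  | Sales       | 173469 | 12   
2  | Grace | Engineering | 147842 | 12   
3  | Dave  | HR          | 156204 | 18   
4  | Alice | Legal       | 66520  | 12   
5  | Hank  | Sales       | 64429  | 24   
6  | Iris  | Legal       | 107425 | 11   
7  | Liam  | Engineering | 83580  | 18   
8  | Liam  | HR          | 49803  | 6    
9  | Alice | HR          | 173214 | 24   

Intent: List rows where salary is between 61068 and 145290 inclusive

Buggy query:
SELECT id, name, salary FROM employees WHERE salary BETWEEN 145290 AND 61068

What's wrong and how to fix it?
Bug: The bounds are reversed; BETWEEN a AND b requires a <= b to match anything

Fix: Swap the bounds so the smaller value comes first

Corrected query:
SELECT id, name, salary FROM employees WHERE salary BETWEEN 61068 AND 145290

Result:
id | name  | salary
---+-------+-------
4  | Alice | 66520 
5  | Hank  | 64429 
6  | Iris  | 107425
7  | Liam  | 83580 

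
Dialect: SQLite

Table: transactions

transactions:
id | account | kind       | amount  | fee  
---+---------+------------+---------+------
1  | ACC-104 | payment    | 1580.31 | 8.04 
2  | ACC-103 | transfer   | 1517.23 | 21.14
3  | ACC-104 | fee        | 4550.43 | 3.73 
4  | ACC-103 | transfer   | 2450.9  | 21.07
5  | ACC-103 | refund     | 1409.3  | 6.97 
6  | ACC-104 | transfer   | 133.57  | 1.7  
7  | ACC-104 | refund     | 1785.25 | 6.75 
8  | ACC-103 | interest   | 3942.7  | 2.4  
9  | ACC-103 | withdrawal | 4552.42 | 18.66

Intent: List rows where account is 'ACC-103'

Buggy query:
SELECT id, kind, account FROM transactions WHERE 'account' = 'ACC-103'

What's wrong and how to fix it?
Bug: Single quotes denote string literals in SQL; the column name is being compared as a constant string

Fix: Remove the quotes around the column name (or use double quotes for an identifier)

Corrected query:
SELECT id, kind, account FROM transactions WHERE account = 'ACC-103'

Result:
id | kind       | account
---+------------+--------
2  | transfer   | ACC-103
4  | transfer   | ACC-103
5  | refund     | ACC-103
8  | interest   | ACC-103
9  | withdrawal | ACC-103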